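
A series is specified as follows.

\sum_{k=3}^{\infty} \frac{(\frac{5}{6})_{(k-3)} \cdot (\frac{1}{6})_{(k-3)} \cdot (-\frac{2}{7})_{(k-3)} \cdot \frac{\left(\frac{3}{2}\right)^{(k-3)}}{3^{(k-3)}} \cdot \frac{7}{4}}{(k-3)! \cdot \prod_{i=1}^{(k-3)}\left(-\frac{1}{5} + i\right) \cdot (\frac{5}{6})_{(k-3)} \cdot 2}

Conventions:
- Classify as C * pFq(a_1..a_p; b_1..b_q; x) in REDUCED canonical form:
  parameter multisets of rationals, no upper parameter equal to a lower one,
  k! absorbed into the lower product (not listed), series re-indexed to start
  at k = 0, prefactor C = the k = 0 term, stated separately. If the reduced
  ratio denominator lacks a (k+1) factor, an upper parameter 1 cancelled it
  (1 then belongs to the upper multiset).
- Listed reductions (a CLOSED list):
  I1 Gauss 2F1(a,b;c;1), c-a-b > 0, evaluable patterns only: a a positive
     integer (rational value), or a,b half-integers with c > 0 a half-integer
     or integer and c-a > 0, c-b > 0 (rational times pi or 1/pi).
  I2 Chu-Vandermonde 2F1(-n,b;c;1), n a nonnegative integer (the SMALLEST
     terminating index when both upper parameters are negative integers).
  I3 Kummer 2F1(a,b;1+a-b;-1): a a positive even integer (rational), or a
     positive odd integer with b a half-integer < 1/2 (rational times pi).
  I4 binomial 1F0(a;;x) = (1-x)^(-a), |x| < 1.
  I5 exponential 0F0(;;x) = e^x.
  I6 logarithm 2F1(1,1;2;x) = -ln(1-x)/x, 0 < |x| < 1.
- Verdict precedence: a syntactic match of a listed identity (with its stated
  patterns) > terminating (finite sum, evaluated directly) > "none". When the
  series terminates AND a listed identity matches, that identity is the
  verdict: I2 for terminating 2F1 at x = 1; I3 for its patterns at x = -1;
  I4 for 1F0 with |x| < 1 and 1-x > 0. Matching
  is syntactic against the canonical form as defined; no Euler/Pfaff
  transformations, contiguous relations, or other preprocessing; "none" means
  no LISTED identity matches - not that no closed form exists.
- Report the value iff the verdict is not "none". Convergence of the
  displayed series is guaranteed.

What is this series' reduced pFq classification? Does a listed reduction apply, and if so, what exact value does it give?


Canonical form: C = \frac{7}{8} times 2F1 with upper {-\frac{2}{7}, \frac{1}{6}}, lower {\frac{4}{5}}, x = \frac{1}{2}. Verdict: none - this 2F1 at x = \frac{1}{2} matches no listed pattern, and upper {-\frac{2}{7}, \frac{1}{6}} holds no stopper.

Key step: with t_0 = \frac{7}{8}, the constant factors (C = 7/8) combine into one prefactor.
Adjacent-term ratio: r(k) = \frac{1}{2} * (k-\frac{2}{7}) (k+\frac{1}{6}) / [(k+\frac{4}{5}) (k+1)] ; factor over Q: parameters, x = \frac{1}{2}, and C = \frac{7}{8}.


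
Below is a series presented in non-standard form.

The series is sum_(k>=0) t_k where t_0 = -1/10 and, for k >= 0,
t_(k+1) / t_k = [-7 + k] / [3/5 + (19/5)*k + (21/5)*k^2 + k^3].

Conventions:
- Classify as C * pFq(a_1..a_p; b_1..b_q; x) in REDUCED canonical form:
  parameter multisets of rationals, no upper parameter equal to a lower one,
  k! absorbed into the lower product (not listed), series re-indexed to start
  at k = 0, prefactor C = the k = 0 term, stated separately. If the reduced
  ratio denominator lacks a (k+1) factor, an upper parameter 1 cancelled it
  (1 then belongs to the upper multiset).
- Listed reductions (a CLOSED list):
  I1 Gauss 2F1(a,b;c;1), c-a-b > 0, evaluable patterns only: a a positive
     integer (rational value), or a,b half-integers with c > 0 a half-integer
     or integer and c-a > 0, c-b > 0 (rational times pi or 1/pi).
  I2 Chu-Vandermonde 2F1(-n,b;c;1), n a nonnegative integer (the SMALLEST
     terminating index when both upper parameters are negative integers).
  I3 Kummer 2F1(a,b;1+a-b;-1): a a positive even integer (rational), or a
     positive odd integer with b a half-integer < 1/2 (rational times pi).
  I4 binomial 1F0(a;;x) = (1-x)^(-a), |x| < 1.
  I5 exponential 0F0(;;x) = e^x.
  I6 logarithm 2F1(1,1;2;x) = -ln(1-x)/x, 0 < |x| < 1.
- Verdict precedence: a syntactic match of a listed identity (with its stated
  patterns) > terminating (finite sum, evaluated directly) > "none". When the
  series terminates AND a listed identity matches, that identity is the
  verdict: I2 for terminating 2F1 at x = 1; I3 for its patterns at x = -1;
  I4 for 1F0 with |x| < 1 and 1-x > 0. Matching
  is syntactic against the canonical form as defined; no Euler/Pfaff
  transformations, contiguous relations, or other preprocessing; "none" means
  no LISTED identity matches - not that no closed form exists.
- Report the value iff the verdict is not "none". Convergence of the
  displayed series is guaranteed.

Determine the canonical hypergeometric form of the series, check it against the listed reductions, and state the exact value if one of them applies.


The series (x = 1) is 1F2: upper {-7}, lower {1/5, 3}, prefactor -1/10. Verdict: terminating - upper parameter -7 makes this a finite sum (last index 7), evaluated exactly. Hence: 65205904103/147410565120.

The tell: x = 1 and roots of the ratio polynomials (C = -1/10) are the negated parameters.
Step ratio: r(k) = 1 * (k-7) / [(k+1/5) (k+3) (k+1)] - poly over poly, x = 1 from leading terms; C = -1/10 at k = 0.


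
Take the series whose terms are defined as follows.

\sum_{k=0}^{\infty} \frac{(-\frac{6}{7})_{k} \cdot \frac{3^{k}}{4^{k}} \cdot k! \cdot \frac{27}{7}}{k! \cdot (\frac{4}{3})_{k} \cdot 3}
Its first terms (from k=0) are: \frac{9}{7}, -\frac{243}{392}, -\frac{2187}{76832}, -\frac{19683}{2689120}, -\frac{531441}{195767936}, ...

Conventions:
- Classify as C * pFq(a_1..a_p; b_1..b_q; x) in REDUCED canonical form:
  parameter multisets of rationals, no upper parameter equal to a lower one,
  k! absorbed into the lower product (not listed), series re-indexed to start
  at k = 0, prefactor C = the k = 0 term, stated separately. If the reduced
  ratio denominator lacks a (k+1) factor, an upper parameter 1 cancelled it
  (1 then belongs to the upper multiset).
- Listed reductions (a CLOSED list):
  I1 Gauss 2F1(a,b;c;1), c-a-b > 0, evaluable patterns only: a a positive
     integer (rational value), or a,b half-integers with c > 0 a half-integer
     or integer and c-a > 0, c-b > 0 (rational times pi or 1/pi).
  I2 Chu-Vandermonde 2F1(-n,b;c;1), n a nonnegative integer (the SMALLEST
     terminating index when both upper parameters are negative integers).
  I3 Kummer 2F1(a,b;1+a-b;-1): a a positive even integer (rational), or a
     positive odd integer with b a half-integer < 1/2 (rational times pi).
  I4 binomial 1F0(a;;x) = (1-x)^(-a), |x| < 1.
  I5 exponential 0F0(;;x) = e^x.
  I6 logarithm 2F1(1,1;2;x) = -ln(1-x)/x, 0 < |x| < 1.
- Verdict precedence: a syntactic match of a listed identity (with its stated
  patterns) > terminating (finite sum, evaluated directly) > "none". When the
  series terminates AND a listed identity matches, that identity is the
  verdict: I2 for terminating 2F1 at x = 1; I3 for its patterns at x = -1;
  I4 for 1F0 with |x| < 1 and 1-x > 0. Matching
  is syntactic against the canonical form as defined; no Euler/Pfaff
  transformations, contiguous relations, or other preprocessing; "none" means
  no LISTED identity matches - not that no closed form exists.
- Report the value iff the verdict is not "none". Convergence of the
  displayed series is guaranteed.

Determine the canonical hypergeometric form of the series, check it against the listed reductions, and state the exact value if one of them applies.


The tell: t_0 being \frac{9}{7}, the constant factors (C = 9/7) combine into one prefactor.
Ratio: r(k) = \frac{3}{4} * (k-\frac{6}{7}) (k+1) / [(k+\frac{4}{3}) (k+1)] - rational; roots negated = parameters, x = \frac{3}{4}, C = \frac{9}{7}.

With C = \frac{9}{7}: the canonical form is 2F1(-\frac{6}{7}, 1; \frac{4}{3}; \frac{3}{4}). Verdict: none. A 2F1 with upper {-\frac{6}{7}, 1} fits none of I1-I6 at x = \frac{3}{4}; the sum runs forever.


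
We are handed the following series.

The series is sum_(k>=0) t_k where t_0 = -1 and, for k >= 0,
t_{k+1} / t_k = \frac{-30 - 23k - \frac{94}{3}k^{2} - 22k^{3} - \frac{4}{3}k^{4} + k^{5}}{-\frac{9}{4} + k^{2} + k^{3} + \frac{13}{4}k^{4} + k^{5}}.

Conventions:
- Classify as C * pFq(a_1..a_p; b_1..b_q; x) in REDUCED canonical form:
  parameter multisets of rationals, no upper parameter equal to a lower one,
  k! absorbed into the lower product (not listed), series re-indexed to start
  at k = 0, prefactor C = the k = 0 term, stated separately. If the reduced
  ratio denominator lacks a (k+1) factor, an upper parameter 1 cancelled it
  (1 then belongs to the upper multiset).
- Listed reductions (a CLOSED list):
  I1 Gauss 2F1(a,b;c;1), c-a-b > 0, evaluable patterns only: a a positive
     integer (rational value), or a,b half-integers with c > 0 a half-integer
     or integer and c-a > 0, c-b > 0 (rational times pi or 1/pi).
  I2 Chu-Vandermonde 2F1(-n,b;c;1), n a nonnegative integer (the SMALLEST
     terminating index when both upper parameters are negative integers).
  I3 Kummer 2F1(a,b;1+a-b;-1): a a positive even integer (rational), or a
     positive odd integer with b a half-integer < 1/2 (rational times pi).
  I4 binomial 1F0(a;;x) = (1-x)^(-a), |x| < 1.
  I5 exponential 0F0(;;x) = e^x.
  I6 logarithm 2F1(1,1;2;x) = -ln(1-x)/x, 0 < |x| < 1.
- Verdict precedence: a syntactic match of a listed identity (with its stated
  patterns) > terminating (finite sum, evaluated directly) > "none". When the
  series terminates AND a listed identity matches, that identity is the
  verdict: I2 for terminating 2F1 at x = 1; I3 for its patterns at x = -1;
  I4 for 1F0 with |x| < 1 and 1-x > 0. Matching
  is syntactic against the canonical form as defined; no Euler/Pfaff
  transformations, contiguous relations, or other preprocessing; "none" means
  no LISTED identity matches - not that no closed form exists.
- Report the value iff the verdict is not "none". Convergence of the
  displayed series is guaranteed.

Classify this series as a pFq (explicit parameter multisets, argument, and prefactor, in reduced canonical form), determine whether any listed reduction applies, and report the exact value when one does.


x = 1 here; the reduced form reads 2F1, upper {-6, \frac{5}{3}}, lower {-\frac{3}{4}}, C = -1. Verdict: the Chu-Vandermonde identity I2 applies (terminating 2F1 at x = 1 with n = 6, b = 5/3, c = -\frac{3}{4}). Value: -\frac{119567}{255879}.

Key observation: x = 1 and the parameter 3 appears in both the upper and lower lists and cancels (alongside the other common factor).
Consecutive-term ratio: r(k) = 1 * (k-6) (k+\frac{5}{3}) / [(k-\frac{3}{4}) (k+1)] - poly over poly, x = 1 from leading terms; C = -1 at k = 0.


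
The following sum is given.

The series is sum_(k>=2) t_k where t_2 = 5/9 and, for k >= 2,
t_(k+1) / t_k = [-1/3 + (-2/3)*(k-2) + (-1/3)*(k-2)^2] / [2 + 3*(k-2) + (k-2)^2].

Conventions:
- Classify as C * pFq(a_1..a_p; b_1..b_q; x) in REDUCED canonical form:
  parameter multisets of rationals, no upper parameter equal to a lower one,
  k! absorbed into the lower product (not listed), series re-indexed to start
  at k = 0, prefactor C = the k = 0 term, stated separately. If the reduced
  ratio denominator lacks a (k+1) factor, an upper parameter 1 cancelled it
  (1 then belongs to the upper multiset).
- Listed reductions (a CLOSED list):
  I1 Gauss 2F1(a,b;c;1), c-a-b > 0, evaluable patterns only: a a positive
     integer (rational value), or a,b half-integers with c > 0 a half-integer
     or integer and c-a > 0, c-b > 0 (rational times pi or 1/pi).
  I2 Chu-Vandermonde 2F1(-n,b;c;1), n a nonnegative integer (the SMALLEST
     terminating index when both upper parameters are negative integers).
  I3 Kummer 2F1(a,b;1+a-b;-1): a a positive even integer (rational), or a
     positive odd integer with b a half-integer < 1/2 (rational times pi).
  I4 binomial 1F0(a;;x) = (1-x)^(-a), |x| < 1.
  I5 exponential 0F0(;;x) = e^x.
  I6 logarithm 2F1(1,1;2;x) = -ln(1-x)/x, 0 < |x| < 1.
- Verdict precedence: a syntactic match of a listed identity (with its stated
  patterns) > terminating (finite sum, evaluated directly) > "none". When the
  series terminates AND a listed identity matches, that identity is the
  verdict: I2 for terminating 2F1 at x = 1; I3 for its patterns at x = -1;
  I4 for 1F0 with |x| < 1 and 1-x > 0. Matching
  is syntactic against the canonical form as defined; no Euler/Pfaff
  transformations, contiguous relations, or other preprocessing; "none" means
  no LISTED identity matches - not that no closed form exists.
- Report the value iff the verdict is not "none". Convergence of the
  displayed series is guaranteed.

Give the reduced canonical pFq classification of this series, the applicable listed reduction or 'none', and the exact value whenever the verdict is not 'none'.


Prefactor 5/9, argument -1/3: 2F1 with upper {1, 1} over lower {2}. Verdict: the I6 logarithm reduction applies (the logarithm: parameters (1,1;2), x = -1/3). Its exact value is (5/3) * ln(4/3).

Key observation: x = (-1/3) and roots of the ratio polynomials (C = 5/9, x = -1/3) are the negated parameters.
Consecutive-term ratio: r(k) = (-1/3) * (k+1) (k+1) / [(k+2) (k+1)] - rational in k. x = (-1/3); t_0 = 5/9; negate the roots.


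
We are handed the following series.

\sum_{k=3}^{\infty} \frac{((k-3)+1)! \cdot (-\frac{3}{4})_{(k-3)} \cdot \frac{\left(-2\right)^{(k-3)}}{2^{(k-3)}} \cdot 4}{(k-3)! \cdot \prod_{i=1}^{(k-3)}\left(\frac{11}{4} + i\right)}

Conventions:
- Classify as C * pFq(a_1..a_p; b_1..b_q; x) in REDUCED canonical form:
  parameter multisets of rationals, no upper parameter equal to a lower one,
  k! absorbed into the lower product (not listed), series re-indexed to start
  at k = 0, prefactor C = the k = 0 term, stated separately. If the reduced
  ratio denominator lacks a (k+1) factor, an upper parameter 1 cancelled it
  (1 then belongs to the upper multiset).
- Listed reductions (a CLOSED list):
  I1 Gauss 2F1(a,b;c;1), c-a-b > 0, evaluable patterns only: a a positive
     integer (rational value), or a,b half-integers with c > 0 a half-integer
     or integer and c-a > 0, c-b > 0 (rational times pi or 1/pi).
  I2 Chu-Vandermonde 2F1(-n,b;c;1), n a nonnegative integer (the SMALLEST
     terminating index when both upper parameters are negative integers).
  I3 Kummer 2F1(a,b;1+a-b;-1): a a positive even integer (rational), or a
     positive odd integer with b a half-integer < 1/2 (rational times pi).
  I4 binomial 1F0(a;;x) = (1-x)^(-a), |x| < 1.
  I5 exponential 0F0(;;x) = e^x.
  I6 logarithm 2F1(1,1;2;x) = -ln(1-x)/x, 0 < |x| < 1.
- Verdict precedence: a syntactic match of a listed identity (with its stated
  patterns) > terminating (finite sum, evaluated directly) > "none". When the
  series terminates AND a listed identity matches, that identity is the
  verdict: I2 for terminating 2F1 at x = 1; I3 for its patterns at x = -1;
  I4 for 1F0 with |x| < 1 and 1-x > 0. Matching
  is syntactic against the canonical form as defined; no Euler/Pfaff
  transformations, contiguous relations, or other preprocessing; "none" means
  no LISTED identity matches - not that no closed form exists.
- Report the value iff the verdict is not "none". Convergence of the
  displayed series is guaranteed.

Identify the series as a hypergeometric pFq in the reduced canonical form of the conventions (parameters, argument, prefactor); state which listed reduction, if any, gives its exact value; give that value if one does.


First insight: from the first term 4: the factorial ratio (prefactor 4) (k+a-1)!/(a-1)! is a rising factorial (a)_k.
Ratio: r(k) = -1 * (k-\frac{3}{4}) (k+2) / [(k+\frac{15}{4}) (k+1)] - poly over poly, x = -1 from leading terms; C = 4 at k = 0.

At argument -1: a 2F1 with upper {-\frac{3}{4}, 2}, lower {\frac{15}{4}}, scaled by C = 4. Verdict: the Kummer evaluation I3 applies (x = -1; c = \frac{15}{4} equals 1+a-b for upper {-\frac{3}{4}, 2}: listed pattern). Sum: \frac{11}{2}.


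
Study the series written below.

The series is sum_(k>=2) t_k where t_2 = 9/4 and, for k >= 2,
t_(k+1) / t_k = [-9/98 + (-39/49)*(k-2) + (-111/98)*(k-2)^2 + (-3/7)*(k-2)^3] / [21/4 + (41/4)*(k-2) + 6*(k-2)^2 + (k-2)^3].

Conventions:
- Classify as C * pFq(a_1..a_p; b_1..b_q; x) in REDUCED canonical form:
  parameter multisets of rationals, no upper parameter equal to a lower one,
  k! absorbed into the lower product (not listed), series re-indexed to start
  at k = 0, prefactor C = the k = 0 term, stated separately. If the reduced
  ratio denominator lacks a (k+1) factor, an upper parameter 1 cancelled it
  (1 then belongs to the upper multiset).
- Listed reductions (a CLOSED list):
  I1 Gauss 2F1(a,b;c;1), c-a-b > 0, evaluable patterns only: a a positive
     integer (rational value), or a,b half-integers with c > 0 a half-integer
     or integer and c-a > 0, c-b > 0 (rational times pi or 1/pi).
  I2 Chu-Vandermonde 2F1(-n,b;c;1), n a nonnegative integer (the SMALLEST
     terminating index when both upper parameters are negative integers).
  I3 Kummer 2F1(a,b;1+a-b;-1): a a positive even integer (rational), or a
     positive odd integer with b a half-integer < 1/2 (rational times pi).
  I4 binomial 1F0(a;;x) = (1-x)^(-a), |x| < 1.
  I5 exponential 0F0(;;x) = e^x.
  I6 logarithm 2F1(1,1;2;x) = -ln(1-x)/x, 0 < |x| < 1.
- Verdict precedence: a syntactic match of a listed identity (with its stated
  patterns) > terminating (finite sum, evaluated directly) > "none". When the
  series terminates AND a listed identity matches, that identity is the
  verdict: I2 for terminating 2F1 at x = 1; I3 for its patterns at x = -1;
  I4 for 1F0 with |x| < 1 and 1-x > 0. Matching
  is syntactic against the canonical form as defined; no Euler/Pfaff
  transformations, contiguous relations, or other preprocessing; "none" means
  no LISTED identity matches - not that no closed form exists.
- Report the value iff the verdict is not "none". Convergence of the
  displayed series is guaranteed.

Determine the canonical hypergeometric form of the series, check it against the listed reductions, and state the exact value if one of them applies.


With C = 9/4: the canonical form is 2F1(1/7, 1; 7/2; -3/7). Verdict: none. Every listed pattern misses the 2F1 form at -3/7, upper {1/7, 1}.

The tell: from the first term 9/4: the ratio is unreduced: k + 3/2 divides both sides (C = 9/4).
Consecutive-term ratio: r(k) = (-3/7) * (k+1/7) (k+1) / [(k+7/2) (k+1)] - rational in k, leading ratio (-3/7); with t_0 = 9/4, classification follows.


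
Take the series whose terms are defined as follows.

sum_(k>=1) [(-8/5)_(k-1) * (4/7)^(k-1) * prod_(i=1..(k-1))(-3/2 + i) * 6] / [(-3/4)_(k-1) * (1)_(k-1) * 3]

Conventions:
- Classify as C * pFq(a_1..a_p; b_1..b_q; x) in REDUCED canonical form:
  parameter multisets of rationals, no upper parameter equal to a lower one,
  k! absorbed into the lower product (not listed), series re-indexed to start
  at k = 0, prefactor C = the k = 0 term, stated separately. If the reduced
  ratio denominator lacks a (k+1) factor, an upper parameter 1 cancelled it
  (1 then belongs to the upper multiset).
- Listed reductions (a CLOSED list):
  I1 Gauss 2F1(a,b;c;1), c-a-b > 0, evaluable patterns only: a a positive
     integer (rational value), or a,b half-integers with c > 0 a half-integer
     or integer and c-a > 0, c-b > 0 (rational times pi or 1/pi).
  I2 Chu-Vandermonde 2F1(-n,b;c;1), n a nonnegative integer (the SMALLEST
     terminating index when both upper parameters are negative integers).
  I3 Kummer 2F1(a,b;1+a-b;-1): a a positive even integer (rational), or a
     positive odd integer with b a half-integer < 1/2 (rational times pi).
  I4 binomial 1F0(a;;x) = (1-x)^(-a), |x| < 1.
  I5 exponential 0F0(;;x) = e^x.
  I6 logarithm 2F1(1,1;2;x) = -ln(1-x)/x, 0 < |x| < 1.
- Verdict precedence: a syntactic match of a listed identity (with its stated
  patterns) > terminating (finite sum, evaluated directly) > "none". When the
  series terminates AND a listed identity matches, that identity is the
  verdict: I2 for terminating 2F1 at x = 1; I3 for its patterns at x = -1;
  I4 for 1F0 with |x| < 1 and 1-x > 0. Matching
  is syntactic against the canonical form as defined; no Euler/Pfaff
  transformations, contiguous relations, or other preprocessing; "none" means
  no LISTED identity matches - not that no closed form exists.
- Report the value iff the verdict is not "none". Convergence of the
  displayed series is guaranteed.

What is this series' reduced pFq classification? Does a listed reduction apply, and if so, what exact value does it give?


x = 4/7 here; the reduced form reads 2F1, upper {-8/5, -1/2}, lower {-3/4}, C = 2. Verdict: none. A 2F1 with upper {-8/5, -1/2} fits none of I1-I6 at x = 4/7; the sum runs forever.

Structural cue: with t_0 = 2, (1)_k (prefactor 2) is k! itself.
Term ratio: r(k) = (4/7) * (k-8/5) (k-1/2) / [(k-3/4) (k+1)] - rational; roots negated = parameters, x = (4/7), C = 2.


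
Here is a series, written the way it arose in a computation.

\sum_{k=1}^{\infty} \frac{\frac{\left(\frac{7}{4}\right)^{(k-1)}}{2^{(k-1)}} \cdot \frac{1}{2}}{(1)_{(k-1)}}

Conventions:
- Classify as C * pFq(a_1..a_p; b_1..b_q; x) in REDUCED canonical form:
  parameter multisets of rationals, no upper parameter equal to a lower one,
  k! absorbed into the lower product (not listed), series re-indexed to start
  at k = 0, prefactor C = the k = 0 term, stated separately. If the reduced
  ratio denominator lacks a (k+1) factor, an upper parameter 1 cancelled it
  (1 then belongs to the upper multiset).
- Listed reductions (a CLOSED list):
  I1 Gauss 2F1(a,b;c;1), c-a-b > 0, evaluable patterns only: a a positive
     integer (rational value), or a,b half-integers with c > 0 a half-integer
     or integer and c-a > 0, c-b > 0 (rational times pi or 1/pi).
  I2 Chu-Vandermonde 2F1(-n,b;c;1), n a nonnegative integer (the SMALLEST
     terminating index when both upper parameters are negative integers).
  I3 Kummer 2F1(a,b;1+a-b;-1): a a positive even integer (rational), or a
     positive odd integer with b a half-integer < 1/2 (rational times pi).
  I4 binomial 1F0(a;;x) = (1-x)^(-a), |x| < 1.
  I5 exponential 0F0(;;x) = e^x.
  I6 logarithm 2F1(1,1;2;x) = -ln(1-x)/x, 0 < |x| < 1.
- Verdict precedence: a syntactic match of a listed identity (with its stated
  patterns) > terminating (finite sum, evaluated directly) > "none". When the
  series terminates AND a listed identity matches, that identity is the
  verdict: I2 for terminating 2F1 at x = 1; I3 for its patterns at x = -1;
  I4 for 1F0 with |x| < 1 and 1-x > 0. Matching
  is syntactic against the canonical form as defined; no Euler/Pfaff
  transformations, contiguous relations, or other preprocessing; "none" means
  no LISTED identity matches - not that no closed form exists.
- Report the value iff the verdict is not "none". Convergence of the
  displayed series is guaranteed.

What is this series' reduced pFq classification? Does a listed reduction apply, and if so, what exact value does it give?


Structural cue: t_0 = \frac{1}{2} here, and (1)_k (prefactor 1/2) is k! itself.
Ratio: r(k) = \frac{7}{8} * 1 / [(k+1)] - rational in k. x = \frac{7}{8}; t_0 = \frac{1}{2}; negate the roots.

Reduced: x = \frac{7}{8}, 0F0, upper = {-}, lower = {-}, C = \frac{1}{2}. Verdict: the exponential series (I5) fires (the 0F0 exponential series at x = \frac{7}{8}). Hence: \frac{1}{2} \cdot e^{\frac{7}{8}}.


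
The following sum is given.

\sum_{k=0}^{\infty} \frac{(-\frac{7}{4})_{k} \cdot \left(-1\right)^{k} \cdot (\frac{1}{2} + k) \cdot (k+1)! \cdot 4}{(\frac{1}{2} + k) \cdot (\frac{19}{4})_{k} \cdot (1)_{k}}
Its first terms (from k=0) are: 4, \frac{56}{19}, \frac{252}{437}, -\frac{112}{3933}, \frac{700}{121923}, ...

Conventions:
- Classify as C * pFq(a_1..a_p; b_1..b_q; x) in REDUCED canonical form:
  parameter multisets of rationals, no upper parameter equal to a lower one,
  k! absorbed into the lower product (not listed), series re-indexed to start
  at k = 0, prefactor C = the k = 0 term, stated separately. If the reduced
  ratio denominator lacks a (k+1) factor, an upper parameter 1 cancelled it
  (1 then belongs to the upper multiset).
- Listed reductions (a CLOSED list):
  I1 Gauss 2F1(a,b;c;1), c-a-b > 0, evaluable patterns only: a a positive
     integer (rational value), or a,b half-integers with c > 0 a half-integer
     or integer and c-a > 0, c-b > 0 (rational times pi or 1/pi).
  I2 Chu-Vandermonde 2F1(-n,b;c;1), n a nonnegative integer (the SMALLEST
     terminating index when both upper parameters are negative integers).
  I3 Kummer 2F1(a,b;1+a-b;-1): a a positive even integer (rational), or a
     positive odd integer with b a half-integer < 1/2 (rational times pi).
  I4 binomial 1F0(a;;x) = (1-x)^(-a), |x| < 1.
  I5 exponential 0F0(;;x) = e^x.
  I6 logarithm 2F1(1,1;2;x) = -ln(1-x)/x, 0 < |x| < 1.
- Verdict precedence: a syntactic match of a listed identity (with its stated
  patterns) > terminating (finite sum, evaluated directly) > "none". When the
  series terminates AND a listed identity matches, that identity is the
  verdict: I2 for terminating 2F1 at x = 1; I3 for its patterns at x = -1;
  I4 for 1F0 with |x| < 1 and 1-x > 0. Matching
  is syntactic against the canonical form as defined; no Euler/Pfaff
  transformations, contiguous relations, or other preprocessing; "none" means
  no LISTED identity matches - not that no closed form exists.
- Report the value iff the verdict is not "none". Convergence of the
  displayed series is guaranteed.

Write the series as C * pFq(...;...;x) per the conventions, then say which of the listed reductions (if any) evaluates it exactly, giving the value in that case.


Key observation: t_0 = 4 here, and striking the common factor k + 1/2 reduces the term (C = 4).
Consecutive-term ratio: r(k) = -1 * (k-\frac{7}{4}) (k+2) / [(k+\frac{19}{4}) (k+1)] - rational; roots negated = parameters, x = -1, C = 4.

The series (x = -1) is 2F1: upper {-\frac{7}{4}, 2}, lower {\frac{19}{4}}, prefactor 4. Verdict (x = -1): Kummer (I3) applies (x = -1; c = \frac{19}{4} equals 1+a-b for upper {-\frac{7}{4}, 2}: listed pattern). Sum: \frac{15}{2}.


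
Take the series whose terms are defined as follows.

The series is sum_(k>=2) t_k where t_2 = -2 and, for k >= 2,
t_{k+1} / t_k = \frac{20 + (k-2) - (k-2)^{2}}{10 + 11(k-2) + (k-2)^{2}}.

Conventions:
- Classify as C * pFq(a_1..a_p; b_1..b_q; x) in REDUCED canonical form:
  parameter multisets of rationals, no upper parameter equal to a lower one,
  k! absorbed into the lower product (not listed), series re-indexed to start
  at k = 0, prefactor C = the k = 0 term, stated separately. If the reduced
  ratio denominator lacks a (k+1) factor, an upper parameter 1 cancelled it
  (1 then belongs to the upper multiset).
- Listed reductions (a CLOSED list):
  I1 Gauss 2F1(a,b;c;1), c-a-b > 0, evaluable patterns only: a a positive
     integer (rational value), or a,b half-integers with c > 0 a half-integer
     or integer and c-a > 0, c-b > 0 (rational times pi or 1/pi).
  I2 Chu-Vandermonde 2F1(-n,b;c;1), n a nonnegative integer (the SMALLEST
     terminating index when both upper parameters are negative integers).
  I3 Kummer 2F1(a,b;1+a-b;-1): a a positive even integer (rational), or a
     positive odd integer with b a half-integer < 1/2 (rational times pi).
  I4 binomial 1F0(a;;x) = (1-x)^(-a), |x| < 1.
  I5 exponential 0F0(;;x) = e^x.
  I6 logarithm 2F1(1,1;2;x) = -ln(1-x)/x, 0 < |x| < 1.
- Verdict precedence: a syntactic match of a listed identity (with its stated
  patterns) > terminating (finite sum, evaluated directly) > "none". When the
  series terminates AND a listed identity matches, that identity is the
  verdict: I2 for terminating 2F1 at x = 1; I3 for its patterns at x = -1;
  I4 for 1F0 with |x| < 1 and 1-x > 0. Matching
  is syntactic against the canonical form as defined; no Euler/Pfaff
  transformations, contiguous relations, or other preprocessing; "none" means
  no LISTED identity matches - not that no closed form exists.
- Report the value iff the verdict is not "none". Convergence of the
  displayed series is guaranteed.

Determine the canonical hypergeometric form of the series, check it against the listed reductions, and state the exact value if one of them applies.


Canonical form: C = -2 times 2F1 with upper {-5, 4}, lower {10}, x = -1. Verdict at x = -1: the Kummer evaluation I3 matches (x = -1; c = 10 equals 1+a-b for upper {-5, 4}: listed pattern). Value: -12.

Structural cue: from the first term -2: factor the ratio over Q (C = -2, x = -1): negated roots = parameters.
Adjacent-term ratio: r(k) = -1 * (k-5) (k+4) / [(k+10) (k+1)] - rational in k, leading ratio -1; with t_0 = -2, classification follows.


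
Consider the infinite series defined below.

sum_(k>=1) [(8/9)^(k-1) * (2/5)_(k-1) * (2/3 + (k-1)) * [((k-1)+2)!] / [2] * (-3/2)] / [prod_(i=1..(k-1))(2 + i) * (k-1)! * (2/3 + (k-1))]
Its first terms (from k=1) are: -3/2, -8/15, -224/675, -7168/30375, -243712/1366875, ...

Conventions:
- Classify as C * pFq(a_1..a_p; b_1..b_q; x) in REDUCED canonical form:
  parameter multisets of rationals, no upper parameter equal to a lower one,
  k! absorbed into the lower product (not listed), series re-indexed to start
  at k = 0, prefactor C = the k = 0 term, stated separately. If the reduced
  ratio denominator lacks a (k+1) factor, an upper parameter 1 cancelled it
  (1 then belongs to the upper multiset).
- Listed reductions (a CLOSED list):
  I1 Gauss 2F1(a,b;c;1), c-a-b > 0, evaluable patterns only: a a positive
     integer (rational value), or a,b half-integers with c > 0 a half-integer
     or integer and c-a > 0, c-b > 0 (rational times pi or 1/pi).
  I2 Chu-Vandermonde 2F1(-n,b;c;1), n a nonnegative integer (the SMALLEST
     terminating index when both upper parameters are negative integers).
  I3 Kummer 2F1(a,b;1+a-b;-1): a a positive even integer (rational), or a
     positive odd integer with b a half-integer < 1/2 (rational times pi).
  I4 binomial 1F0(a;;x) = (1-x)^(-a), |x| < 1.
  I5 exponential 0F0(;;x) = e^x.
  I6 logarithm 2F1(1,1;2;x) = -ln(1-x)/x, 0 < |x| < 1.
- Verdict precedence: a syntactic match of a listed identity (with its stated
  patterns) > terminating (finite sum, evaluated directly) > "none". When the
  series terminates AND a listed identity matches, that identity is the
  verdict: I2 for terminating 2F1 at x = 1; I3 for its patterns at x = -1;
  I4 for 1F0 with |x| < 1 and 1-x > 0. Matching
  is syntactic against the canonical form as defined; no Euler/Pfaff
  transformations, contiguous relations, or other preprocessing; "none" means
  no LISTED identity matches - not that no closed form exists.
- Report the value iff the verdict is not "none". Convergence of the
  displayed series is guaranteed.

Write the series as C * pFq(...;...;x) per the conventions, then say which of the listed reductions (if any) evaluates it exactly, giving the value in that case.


x = 8/9 here; the reduced form reads 1F0, upper {2/5}, lower {-}, C = -3/2. Verdict: the I4 binomial reduction matches (the 1F0 binomial series: exponent -2/5, x = 8/9). Sum: (-3/2) * (1/9)^(-2/5).

Structural cue: t_0 = -3/2 here, and the factorial ratio (C = -3/2, x = 8/9) (k+a-1)!/(a-1)! is a rising factorial (a)_k.
Consecutive-term ratio: r(k) = (8/9) * (k+2/5) / [(k+1)] - rational; roots negated = parameters, x = (8/9), C = -3/2.


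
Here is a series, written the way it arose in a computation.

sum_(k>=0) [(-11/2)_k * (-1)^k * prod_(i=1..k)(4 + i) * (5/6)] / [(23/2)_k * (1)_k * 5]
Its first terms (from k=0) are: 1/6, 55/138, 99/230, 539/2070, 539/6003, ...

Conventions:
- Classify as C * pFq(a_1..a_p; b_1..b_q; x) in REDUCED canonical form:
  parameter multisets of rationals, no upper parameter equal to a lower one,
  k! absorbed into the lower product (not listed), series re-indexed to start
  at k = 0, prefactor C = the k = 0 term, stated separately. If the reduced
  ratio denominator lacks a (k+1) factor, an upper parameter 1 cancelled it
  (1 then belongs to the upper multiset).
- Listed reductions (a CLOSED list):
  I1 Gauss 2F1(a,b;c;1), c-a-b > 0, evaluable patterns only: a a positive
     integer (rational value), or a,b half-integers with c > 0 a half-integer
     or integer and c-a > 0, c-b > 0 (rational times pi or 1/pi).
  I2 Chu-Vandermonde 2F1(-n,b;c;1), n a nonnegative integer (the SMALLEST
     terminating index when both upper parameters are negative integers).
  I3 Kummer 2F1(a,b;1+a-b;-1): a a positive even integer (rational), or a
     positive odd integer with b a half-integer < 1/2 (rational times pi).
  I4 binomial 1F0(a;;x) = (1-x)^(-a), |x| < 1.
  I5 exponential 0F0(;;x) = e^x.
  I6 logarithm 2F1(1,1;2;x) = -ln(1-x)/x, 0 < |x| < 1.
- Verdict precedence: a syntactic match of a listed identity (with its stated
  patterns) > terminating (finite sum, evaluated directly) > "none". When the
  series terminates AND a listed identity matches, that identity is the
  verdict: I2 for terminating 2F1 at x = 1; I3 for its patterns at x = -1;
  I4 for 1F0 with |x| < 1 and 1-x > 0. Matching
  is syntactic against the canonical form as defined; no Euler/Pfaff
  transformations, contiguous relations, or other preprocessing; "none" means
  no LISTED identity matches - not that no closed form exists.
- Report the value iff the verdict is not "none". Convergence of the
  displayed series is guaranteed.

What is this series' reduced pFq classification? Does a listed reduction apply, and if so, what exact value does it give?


Canonical form: C = 1/6 times 2F1 with upper {-11/2, 5}, lower {23/2}, x = -1. Verdict: Kummer (I3) fires (x = -1; c = 23/2 equals 1+a-b for upper {-11/2, 5}: listed pattern). Exact value: (14549535/33554432) * pi.

Key observation: with t_0 = 1/6, the constant factors (C = 1/6, x = -1) combine into one prefactor.
Step ratio: r(k) = (-1) * (k-11/2) (k+5) / [(k+23/2) (k+1)] - poly over poly, x = (-1) from leading terms; C = 1/6 at k = 0.


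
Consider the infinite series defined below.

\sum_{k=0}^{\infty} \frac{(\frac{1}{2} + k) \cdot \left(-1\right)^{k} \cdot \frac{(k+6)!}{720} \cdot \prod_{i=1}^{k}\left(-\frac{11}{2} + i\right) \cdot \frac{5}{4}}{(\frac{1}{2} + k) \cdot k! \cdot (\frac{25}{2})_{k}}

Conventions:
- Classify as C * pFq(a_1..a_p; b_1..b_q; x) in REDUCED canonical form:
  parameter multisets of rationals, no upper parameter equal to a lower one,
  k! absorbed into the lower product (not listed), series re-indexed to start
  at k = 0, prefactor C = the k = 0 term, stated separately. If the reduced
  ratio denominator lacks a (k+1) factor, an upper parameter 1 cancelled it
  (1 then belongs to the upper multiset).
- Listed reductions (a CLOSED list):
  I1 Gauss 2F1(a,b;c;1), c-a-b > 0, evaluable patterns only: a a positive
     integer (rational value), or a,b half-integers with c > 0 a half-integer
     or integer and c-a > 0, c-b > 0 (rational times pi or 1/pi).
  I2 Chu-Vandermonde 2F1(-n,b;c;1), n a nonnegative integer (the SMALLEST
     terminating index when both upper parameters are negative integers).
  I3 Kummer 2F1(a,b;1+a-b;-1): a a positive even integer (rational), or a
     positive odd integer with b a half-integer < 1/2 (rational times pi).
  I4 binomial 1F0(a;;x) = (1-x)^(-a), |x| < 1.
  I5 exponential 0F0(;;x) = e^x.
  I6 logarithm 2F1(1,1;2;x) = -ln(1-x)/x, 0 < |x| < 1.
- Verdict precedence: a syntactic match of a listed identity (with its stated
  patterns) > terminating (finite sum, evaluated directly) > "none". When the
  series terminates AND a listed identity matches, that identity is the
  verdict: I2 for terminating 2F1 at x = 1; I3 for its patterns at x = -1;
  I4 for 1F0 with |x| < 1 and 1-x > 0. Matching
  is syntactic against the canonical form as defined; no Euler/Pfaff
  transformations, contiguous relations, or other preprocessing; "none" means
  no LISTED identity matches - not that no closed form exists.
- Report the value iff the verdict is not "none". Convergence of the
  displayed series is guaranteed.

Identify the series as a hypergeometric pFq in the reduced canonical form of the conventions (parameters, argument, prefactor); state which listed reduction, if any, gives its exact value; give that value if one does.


Prefactor \frac{5}{4}, argument -1: 2F1 with upper {-\frac{9}{2}, 7} over lower {\frac{25}{2}}. Verdict: Kummer (I3) matches (x = -1; c = \frac{25}{2} equals 1+a-b for upper {-\frac{9}{2}, 7}: listed pattern). Its exact value is \frac{1673196525}{536870912} \cdot \pi.

Key observation: from the first term \frac{5}{4}: the factorial ratio (C = 5/4, x = -1) (k+a-1)!/(a-1)! is a rising factorial (a)_k.
Ratio: r(k) = -1 * (k-\frac{9}{2}) (k+7) / [(k+\frac{25}{2}) (k+1)] - rational in k, leading ratio -1; with t_0 = \frac{5}{4}, classification follows.


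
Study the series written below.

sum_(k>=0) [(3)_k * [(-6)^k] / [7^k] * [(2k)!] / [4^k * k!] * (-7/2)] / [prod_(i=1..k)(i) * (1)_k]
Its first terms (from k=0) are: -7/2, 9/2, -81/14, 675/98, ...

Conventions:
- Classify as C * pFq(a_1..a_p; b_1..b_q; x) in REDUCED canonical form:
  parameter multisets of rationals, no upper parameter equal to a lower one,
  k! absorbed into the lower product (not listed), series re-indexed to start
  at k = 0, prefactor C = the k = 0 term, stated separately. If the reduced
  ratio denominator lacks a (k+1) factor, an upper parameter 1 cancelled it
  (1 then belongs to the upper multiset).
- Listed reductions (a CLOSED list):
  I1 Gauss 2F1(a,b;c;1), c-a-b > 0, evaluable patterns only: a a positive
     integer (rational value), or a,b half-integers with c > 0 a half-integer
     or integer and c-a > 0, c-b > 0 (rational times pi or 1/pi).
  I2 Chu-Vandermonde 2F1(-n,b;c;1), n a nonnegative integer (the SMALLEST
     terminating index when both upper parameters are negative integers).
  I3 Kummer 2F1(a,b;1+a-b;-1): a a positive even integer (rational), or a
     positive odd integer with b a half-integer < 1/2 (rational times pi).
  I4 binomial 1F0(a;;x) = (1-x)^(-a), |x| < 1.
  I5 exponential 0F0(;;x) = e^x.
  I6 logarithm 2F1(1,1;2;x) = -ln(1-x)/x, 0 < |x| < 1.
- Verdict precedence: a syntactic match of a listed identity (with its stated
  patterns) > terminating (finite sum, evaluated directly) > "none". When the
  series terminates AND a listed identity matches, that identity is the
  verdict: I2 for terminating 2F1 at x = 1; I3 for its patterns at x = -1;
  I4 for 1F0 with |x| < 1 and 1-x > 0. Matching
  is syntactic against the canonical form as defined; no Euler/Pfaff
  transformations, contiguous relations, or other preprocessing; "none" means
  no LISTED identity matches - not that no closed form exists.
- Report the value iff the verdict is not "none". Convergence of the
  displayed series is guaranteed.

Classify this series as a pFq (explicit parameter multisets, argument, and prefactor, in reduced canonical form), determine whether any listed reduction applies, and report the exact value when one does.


Reduced: x = -6/7, 2F1, upper = {1/2, 3}, lower = {1}, C = -7/2. Verdict: no listed reduction: x = -6/7 and upper {1/2, 3} fail every I1-I6 pattern.

First insight: t_0 = -7/2 here, and the (2k)!/(4^k k!) block (prefactor -7/2) is the Pochhammer (1/2)_k.
Step ratio: r(k) = (-6/7) * (k+1/2) (k+3) / [(k+1) (k+1)] - rational in k, leading ratio (-6/7); with t_0 = -7/2, classification follows.


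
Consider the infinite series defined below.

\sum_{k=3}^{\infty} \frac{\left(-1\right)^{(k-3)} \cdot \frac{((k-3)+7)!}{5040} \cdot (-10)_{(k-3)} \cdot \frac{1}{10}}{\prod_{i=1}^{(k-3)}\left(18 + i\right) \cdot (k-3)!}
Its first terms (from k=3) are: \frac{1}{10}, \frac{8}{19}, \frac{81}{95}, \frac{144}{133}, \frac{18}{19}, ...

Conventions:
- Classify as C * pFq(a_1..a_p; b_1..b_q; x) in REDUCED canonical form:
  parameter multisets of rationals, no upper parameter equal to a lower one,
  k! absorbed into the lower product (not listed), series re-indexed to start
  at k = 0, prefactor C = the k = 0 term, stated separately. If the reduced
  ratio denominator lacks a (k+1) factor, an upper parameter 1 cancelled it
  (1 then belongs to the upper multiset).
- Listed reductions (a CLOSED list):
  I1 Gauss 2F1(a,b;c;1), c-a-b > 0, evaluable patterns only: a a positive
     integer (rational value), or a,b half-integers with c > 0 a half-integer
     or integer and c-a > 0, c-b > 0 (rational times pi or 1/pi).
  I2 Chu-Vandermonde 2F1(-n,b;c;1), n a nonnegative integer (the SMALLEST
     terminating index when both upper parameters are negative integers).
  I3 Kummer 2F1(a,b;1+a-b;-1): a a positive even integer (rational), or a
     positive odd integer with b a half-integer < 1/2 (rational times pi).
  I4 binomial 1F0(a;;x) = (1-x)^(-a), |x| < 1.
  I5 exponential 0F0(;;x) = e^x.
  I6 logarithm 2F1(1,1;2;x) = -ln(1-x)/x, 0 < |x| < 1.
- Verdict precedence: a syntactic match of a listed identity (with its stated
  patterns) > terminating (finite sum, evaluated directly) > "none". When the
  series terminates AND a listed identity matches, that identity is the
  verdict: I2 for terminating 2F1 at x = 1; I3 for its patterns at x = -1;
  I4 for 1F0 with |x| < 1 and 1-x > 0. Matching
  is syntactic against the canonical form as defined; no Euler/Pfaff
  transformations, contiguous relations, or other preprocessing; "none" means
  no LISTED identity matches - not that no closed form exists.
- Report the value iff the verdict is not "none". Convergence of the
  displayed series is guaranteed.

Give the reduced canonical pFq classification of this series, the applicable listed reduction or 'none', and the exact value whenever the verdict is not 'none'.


The tell: t_0 = \frac{1}{10} here, and the lower running product (C = 1/10, x = -1) is a rising factorial.
Term ratio: r(k) = -1 * (k-10) (k+8) / [(k+19) (k+1)] ; factor over Q: parameters, x = -1, and C = \frac{1}{10}.

Reduced: x = -1, 2F1, upper = {-10, 8}, lower = {19}, C = \frac{1}{10}. Verdict: this is Kummer's theorem (I3) (x = -1; c = 19 equals 1+a-b for upper {-10, 8}: listed pattern). Sum: \frac{153}{35}.
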